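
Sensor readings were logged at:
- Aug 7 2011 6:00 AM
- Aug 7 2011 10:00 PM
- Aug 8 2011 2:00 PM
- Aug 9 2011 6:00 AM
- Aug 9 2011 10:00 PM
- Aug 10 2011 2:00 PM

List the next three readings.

The interval is a steady 16 hours (16, 16, 16, 16, 16).
Aug 10 2011 2:00 PM + 16 h = Aug 11 2011 6:00 AM.
Aug 11 2011 6:00 AM + 16 h = Aug 11 2011 10:00 PM.
Aug 11 2011 10:00 PM + 16 h = Aug 12 2011 2:00 PM.

Aug 11 2011 6:00 AM, Aug 11 2011 10:00 PM, Aug 12 2011 2:00 PM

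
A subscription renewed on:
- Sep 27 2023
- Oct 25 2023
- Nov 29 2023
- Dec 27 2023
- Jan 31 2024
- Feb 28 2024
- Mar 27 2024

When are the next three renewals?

These are Wednesdays with 28, 35, 28, 35, 28, 28-day gaps.
Each is the final Wednesday of its month — Nov 29 2023 is past the 28th, so '4th Wednesday' doesn't fit.
Last Wednesday of April 2024: Apr 24 2024.
May 2024 ends with Wednesday May 29 2024.
June 2024 ends with Wednesday Jun 26 2024.

Apr 24 2024, May 29 2024, Jun 26 2024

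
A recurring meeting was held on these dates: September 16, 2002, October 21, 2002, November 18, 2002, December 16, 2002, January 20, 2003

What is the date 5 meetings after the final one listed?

These are Mondays at 28- or 35-day spacing (35, 28, 28, 35).
The pattern: 3rd Monday of the month.
February 2003 — 3rd Monday is February 17, 2003.
March 2003 — 3rd Monday is March 17, 2003.
3rd Monday of April 2003: April 21, 2003.
May 2003 — 3rd Monday is May 19, 2003.
3rd Monday of June 2003: June 16, 2003.

June 16, 2003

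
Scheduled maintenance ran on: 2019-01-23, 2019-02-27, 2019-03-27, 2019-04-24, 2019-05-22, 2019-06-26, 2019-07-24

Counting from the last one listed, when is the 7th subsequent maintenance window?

All dates are Wednesdays, 35, 28, 28, 28, 35, 28 days apart.
Specifically, the 4th Wednesday of each month.
4th Wednesday of August 2019: 2019-08-28.
4th Wednesday of September 2019: 2019-09-25.
October 2019 — 4th Wednesday is 2019-10-23.
4th Wednesday of November 2019: 2019-11-27.
December 2019 — 4th Wednesday is 2019-12-25.
January 2020 — 4th Wednesday is 2020-01-22.
February 2020 — 4th Wednesday is 2020-02-26.

2020-02-26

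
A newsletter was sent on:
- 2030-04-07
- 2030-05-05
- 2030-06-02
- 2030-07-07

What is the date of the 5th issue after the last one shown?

2030-12-01

Gaps: 28, 28, 35 days — a mix of 28 and 35. Every date is a Sunday.
Each is the 1st Sunday of its month.
August 2030 — 1st Sunday is 2030-08-04.
September 2030 — 1st Sunday is 2030-09-01.
October 2030 — 1st Sunday is 2030-10-06.
November 2030 — 1st Sunday is 2030-11-03.
December 2030 — 1st Sunday is 2030-12-01.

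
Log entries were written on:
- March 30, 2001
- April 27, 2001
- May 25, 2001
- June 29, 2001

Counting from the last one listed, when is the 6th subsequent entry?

December 28, 2001

All Fridays; the gaps (28, 28, 35) vary with month length.
This is the last Friday of each month.
July 2001 ends with Friday July 27, 2001.
August 2001 ends with Friday August 31, 2001.
September 2001 ends with Friday September 28, 2001.
Last Friday of October 2001: October 26, 2001.
November 2001 ends with Friday November 30, 2001.
December 2001 ends with Friday December 28, 2001.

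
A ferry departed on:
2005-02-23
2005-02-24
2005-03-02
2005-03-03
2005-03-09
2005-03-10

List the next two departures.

Every event lands on a Wednesday or Thursday (gaps cycle 1, 6, 1, 6, 1).
So the schedule is: every Wednesday and Thursday.
Next Wednesday: 2005-03-16.
Next Thursday: 2005-03-17.

2005-03-16, 2005-03-17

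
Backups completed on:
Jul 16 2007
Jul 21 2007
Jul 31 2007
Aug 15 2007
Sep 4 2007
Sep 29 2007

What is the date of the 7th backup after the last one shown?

Aug 9 2008

Gaps: 5, 10, 15, 20, 25 days — each gap is 5 larger than the previous one.
Next gap: 30 days. Sep 29 2007 + 30 days = Oct 29 2007.
Next gap: 35 days. Oct 29 2007 + 35 days = Dec 3 2007.
Next gap: 40 days. Dec 3 2007 + 40 days = Jan 12 2008.
Next gap: 45 days. Jan 12 2008 + 45 days = Feb 26 2008.
Next gap: 50 days. Feb 26 2008 + 50 days = Apr 16 2008.
Next gap: 55 days. Apr 16 2008 + 55 days = Jun 10 2008.
Next gap: 60 days. Jun 10 2008 + 60 days = Aug 9 2008.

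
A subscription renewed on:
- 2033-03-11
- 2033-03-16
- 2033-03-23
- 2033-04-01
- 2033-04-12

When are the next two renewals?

Intervals are 5, 7, 9, 11 days — an arithmetic progression with common difference 2.
Next gap: 13 days. 2033-04-12 + 13 days = 2033-04-25.
Next gap: 15 days. 2033-04-25 + 15 days = 2033-05-10.

2033-04-25, 2033-05-10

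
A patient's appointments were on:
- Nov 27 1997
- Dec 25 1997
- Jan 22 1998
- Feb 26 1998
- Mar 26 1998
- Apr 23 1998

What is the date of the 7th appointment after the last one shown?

Nov 26 1998

These are Thursdays at 28- or 35-day spacing (28, 28, 35, 28, 28).
The pattern: 4th Thursday of the month.
4th Thursday of May 1998: May 28 1998.
4th Thursday of June 1998: Jun 25 1998.
4th Thursday of July 1998: Jul 23 1998.
August 1998 — 4th Thursday is Aug 27 1998.
September 1998 — 4th Thursday is Sep 24 1998.
October 1998 — 4th Thursday is Oct 22 1998.
4th Thursday of November 1998: Nov 26 1998.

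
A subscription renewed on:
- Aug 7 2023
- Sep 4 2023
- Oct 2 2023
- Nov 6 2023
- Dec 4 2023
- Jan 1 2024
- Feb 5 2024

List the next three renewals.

All dates are Mondays, 28, 28, 35, 28, 28, 35 days apart.
Specifically, the 1st Monday of each month.
March 2024 — 1st Monday is Mar 4 2024.
April 2024 — 1st Monday is Apr 1 2024.
1st Monday of May 2024: May 6 2024.

Mar 4 2024, Apr 1 2024, May 6 2024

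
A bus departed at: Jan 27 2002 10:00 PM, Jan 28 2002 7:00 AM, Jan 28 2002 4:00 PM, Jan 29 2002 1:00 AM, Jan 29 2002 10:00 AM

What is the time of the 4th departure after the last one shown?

Jan 30 2002 10:00 PM

Spacing: 9, 9, 9, 9 h — constant 9 h.
Jan 29 2002 10:00 AM + 9 h = Jan 29 2002 7:00 PM.
Jan 29 2002 7:00 PM + 9 h = Jan 30 2002 4:00 AM.
Jan 30 2002 4:00 AM + 9 h = Jan 30 2002 1:00 PM.
Jan 30 2002 1:00 PM + 9 h = Jan 30 2002 10:00 PM.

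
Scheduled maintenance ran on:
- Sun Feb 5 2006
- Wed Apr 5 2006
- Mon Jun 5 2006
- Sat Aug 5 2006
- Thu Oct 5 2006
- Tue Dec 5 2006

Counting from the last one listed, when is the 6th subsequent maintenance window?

Wed Dec 5 2007

The day-of-month is always 5 (59, 61, 61, 61, 61 days between events).
So this recurs on the 5th of every 2 months.
Next: February 2007 → Mon Feb 5 2007.
April 2007: Thu Apr 5 2007.
June 2007: Tue Jun 5 2007.
Next: August 2007 → Sun Aug 5 2007.
October 2007: Fri Oct 5 2007.
Next: December 2007 → Wed Dec 5 2007.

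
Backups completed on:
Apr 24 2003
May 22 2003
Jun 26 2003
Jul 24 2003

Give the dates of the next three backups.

These are Thursdays at 28- or 35-day spacing (28, 35, 28).
The pattern: 4th Thursday of the month.
4th Thursday of August 2003: Aug 28 2003.
September 2003 — 4th Thursday is Sep 25 2003.
4th Thursday of October 2003: Oct 23 2003.

Aug 28 2003, Sep 25 2003, Oct 23 2003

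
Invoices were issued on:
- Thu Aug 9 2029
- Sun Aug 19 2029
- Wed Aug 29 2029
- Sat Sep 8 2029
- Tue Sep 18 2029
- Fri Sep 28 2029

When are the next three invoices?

Mon Oct 8 2029, Thu Oct 18 2029, Sun Oct 28 2029

Gaps between consecutive events: 10, 10, 10, 10, 10 days — a constant 10-day interval.
Fri Sep 28 2029 + 10 days = Mon Oct 8 2029.
Mon Oct 8 2029 + 10 days = Thu Oct 18 2029.
Thu Oct 18 2029 + 10 days = Sun Oct 28 2029.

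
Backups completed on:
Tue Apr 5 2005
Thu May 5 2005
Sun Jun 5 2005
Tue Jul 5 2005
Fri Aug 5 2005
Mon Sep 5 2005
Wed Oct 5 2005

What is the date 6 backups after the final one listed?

Wed Apr 5 2006

Each date is the 5th; the gaps (30, 31, 30, 31, 31, 30) track the month lengths.
The rule is the 5th of each month.
Next: November 2005 → Sat Nov 5 2005.
Next: December 2005 → Mon Dec 5 2005.
January 2006: Thu Jan 5 2006.
February 2006: Sun Feb 5 2006.
March 2006: Sun Mar 5 2006.
April 2006: Wed Apr 5 2006.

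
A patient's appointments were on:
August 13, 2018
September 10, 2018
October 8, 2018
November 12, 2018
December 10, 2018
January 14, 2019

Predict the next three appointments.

Gaps: 28, 28, 35, 28, 35 days — a mix of 28 and 35. Every date is a Monday.
Each is the 2nd Monday of its month.
2nd Monday of February 2019: February 11, 2019.
March 2019 — 2nd Monday is March 11, 2019.
2nd Monday of April 2019: April 8, 2019.

February 11, 2019; March 11, 2019; April 8, 2019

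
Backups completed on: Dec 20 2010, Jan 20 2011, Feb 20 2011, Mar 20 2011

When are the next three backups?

Gaps: 31, 31, 28 days — not constant. Every event is on the 20th of the month.
Pattern: the 20th of each month.
Next: April 2011 → Apr 20 2011.
May 2011: May 20 2011.
Next: June 2011 → Jun 20 2011.

Apr 20 2011, May 20 2011, Jun 20 2011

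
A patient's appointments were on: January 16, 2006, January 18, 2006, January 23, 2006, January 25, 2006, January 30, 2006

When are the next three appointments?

February 1, 2006; February 6, 2006; February 8, 2006

Gaps: 2, 5, 2, 5 days — not constant, but cyclic with period 2.
The events fall on every Monday and Wednesday.
Next Wednesday: February 1, 2006.
The following Monday is February 6, 2006.
Next Wednesday: February 8, 2006.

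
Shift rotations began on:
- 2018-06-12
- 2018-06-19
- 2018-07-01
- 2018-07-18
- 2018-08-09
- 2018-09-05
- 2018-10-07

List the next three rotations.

2018-11-13, 2018-12-25, 2019-02-10

Gaps: 7, 12, 17, 22, 27, 32 days — each gap is 5 larger than the previous one.
Next gap: 37 days. 2018-10-07 + 37 days = 2018-11-13.
Next gap: 42 days. 2018-11-13 + 42 days = 2018-12-25.
Next gap: 47 days. 2018-12-25 + 47 days = 2019-02-10.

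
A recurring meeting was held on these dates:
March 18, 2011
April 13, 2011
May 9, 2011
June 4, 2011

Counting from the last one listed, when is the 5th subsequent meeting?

Gaps between consecutive events: 26, 26, 26 days — a constant 26-day interval.
June 4, 2011 + 26 days = June 30, 2011.
June 30, 2011 + 26 days = July 26, 2011.
July 26, 2011 + 26 days = August 21, 2011.
August 21, 2011 + 26 days = September 16, 2011.
September 16, 2011 + 26 days = October 12, 2011.

October 12, 2011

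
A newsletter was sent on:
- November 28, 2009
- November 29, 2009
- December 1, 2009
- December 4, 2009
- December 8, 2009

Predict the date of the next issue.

December 13, 2009

Intervals are 1, 2, 3, 4 days — an arithmetic progression with common difference 1.
Next gap: 5 days. December 8, 2009 + 5 days = December 13, 2009.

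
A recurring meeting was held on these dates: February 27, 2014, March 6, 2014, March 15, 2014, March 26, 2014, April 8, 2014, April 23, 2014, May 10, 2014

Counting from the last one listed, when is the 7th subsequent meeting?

November 1, 2014

Gaps: 7, 9, 11, 13, 15, 17 days — each gap is 2 larger than the previous one.
Next gap: 19 days. May 10, 2014 + 19 days = May 29, 2014.
Next gap: 21 days. May 29, 2014 + 21 days = June 19, 2014.
Next gap: 23 days. June 19, 2014 + 23 days = July 12, 2014.
Next gap: 25 days. July 12, 2014 + 25 days = August 6, 2014.
Next gap: 27 days. August 6, 2014 + 27 days = September 2, 2014.
Next gap: 29 days. September 2, 2014 + 29 days = October 1, 2014.
Next gap: 31 days. October 1, 2014 + 31 days = November 1, 2014.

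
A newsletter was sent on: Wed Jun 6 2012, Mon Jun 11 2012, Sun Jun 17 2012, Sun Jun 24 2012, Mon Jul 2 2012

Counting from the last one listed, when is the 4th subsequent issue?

Intervals are 5, 6, 7, 8 days — an arithmetic progression with common difference 1.
Next gap: 9 days. Mon Jul 2 2012 + 9 days = Wed Jul 11 2012.
Next gap: 10 days. Wed Jul 11 2012 + 10 days = Sat Jul 21 2012.
Next gap: 11 days. Sat Jul 21 2012 + 11 days = Wed Aug 1 2012.
Next gap: 12 days. Wed Aug 1 2012 + 12 days = Mon Aug 13 2012.

Mon Aug 13 2012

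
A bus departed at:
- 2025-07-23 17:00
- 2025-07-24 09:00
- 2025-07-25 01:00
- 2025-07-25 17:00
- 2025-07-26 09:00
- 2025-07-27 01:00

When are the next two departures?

2025-07-27 17:00, 2025-07-28 09:00

The interval is a steady 16 hours (16, 16, 16, 16, 16).
2025-07-27 01:00 + 16 h = 2025-07-27 17:00.
2025-07-27 17:00 + 16 h = 2025-07-28 09:00.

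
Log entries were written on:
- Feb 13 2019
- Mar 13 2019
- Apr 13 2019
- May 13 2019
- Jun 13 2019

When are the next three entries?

The day-of-month is always 13 (28, 31, 30, 31 days between events).
So this recurs on the 13th of each month.
July 2019: Jul 13 2019.
Next: August 2019 → Aug 13 2019.
Next: September 2019 → Sep 13 2019.

Jul 13 2019, Aug 13 2019, Sep 13 2019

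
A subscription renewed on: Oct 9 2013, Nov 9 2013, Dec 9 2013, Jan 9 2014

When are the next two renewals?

Feb 9 2014, Mar 9 2014

The day-of-month is always 9 (31, 30, 31 days between events).
So this recurs on the 9th of each month.
Next: February 2014 → Feb 9 2014.
Next: March 2014 → Mar 9 2014.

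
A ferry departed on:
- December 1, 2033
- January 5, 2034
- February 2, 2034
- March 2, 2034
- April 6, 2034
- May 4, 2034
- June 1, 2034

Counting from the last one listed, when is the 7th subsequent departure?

January 4, 2035

These are Thursdays at 28- or 35-day spacing (35, 28, 28, 35, 28, 28).
The pattern: 1st Thursday of the month.
July 2034 — 1st Thursday is July 6, 2034.
1st Thursday of August 2034: August 3, 2034.
September 2034 — 1st Thursday is September 7, 2034.
October 2034 — 1st Thursday is October 5, 2034.
November 2034 — 1st Thursday is November 2, 2034.
December 2034 — 1st Thursday is December 7, 2034.
January 2035 — 1st Thursday is January 4, 2035.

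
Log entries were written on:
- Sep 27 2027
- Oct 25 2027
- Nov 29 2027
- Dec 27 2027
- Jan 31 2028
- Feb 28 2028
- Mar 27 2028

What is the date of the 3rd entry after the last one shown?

Jun 26 2028

All Mondays; the gaps (28, 35, 28, 35, 28, 28) vary with month length.
This is the last Monday of each month.
Last Monday of April 2028: Apr 24 2028.
Last Monday of May 2028: May 29 2028.
Last Monday of June 2028: Jun 26 2028.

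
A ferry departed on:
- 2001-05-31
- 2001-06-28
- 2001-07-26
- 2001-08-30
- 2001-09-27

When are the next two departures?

These are Thursdays with 28, 28, 35, 28-day gaps.
Each is the final Thursday of its month — 2001-05-31 is past the 28th, so '4th Thursday' doesn't fit.
Last Thursday of October 2001: 2001-10-25.
Last Thursday of November 2001: 2001-11-29.

2001-10-25, 2001-11-29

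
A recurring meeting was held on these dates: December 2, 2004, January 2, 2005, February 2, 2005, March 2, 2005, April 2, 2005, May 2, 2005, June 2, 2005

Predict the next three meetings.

July 2, 2005; August 2, 2005; September 2, 2005

Each date is the 2nd; the gaps (31, 31, 28, 31, 30, 31) track the month lengths.
The rule is the 2nd of each month.
Next: July 2005 → July 2, 2005.
Next: August 2005 → August 2, 2005.
September 2005: September 2, 2005.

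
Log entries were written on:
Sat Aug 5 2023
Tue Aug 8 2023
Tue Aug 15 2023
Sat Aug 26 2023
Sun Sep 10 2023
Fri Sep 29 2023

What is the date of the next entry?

Intervals are 3, 7, 11, 15, 19 days — an arithmetic progression with common difference 4.
Next gap: 23 days. Fri Sep 29 2023 + 23 days = Sun Oct 22 2023.

Sun Oct 22 2023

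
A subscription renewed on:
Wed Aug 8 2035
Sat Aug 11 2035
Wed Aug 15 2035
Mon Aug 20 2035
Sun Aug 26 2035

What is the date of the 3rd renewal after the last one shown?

Gaps: 3, 4, 5, 6 days — each gap is 1 larger than the previous one.
Next gap: 7 days. Sun Aug 26 2035 + 7 days = Sun Sep 2 2035.
Next gap: 8 days. Sun Sep 2 2035 + 8 days = Mon Sep 10 2035.
Next gap: 9 days. Mon Sep 10 2035 + 9 days = Wed Sep 19 2035.

Wed Sep 19 2035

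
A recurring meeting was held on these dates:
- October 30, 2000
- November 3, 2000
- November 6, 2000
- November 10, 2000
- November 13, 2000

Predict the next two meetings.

The gap pattern 4, 3, 4, 3 repeats every 2 events.
These are the Mondays and Fridays of each week.
The following Friday is November 17, 2000.
The following Monday is November 20, 2000.

November 17, 2000; November 20, 2000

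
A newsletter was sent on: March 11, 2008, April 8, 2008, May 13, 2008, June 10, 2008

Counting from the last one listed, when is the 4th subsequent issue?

October 14, 2008

These are Tuesdays at 28- or 35-day spacing (28, 35, 28).
The pattern: 2nd Tuesday of the month.
2nd Tuesday of July 2008: July 8, 2008.
2nd Tuesday of August 2008: August 12, 2008.
2nd Tuesday of September 2008: September 9, 2008.
October 2008 — 2nd Tuesday is October 14, 2008.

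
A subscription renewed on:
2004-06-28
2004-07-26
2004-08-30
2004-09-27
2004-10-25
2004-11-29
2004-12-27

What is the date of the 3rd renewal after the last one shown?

Every date is a Monday; gaps 28, 35, 28, 28, 35, 28 days.
Each is the last Monday of its month (at least one falls on the 29th or later, ruling out '4th Monday').
January 2005 ends with Monday 2005-01-31.
February 2005 ends with Monday 2005-02-28.
Last Monday of March 2005: 2005-03-28.

2005-03-28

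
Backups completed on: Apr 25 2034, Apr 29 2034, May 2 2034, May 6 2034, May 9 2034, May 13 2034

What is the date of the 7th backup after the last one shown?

Jun 6 2034

The gap pattern 4, 3, 4, 3, 4 repeats every 2 events.
These are the Tuesdays and Saturdays of each week.
Next Tuesday: May 16 2034.
Next Saturday: May 20 2034.
The following Tuesday is May 23 2034.
The following Saturday is May 27 2034.
Next Tuesday: May 30 2034.
Next Saturday: Jun 3 2034.
The following Tuesday is Jun 6 2034.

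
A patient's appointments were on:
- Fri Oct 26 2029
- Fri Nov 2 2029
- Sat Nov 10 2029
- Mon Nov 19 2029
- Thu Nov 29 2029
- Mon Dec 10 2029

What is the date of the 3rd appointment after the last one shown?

Fri Jan 18 2030

The spacing grows by 1 each time: 7, 8, 9, 10, 11 days.
Next gap: 12 days. Mon Dec 10 2029 + 12 days = Sat Dec 22 2029.
Next gap: 13 days. Sat Dec 22 2029 + 13 days = Fri Jan 4 2030.
Next gap: 14 days. Fri Jan 4 2030 + 14 days = Fri Jan 18 2030.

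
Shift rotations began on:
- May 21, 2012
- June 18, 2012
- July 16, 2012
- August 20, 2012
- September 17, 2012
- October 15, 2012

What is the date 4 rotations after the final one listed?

February 18, 2013

Gaps: 28, 28, 35, 28, 28 days — a mix of 28 and 35. Every date is a Monday.
Each is the 3rd Monday of its month.
November 2012 — 3rd Monday is November 19, 2012.
December 2012 — 3rd Monday is December 17, 2012.
3rd Monday of January 2013: January 21, 2013.
February 2013 — 3rd Monday is February 18, 2013.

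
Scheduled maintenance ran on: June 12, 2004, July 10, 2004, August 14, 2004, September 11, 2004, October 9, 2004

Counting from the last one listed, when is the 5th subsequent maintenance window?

These are Saturdays at 28- or 35-day spacing (28, 35, 28, 28).
The pattern: 2nd Saturday of the month.
2nd Saturday of November 2004: November 13, 2004.
2nd Saturday of December 2004: December 11, 2004.
January 2005 — 2nd Saturday is January 8, 2005.
2nd Saturday of February 2005: February 12, 2005.
2nd Saturday of March 2005: March 12, 2005.

March 12, 2005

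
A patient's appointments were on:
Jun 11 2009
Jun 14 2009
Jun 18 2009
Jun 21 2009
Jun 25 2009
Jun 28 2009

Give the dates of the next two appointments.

The gap pattern 3, 4, 3, 4, 3 repeats every 2 events.
These are the Thursdays and Sundays of each week.
Next Thursday: Jul 2 2009.
The following Sunday is Jul 5 2009.

Jul 2 2009, Jul 5 2009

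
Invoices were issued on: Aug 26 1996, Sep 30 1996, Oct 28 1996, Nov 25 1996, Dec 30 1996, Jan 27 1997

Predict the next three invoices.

All Mondays; the gaps (35, 28, 28, 35, 28) vary with month length.
This is the last Monday of each month.
Last Monday of February 1997: Feb 24 1997.
Last Monday of March 1997: Mar 31 1997.
Last Monday of April 1997: Apr 28 1997.

Feb 24 1997, Mar 31 1997, Apr 28 1997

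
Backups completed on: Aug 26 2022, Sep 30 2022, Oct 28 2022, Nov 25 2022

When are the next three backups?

All Fridays; the gaps (35, 28, 28) vary with month length.
This is the last Friday of each month.
December 2022 ends with Friday Dec 30 2022.
Last Friday of January 2023: Jan 27 2023.
Last Friday of February 2023: Feb 24 2023.

Dec 30 2022, Jan 27 2023, Feb 24 2023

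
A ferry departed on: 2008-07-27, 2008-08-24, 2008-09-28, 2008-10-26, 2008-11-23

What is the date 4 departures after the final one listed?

2009-03-22

These are Sundays at 28- or 35-day spacing (28, 35, 28, 28).
The pattern: 4th Sunday of the month.
4th Sunday of December 2008: 2008-12-28.
4th Sunday of January 2009: 2009-01-25.
February 2009 — 4th Sunday is 2009-02-22.
March 2009 — 4th Sunday is 2009-03-22.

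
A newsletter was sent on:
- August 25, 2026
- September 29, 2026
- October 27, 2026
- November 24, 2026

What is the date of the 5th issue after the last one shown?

April 27, 2027

These are Tuesdays with 35, 28, 28-day gaps.
Each is the final Tuesday of its month — September 29, 2026 is past the 28th, so '4th Tuesday' doesn't fit.
Last Tuesday of December 2026: December 29, 2026.
Last Tuesday of January 2027: January 26, 2027.
February 2027 ends with Tuesday February 23, 2027.
March 2027 ends with Tuesday March 30, 2027.
April 2027 ends with Tuesday April 27, 2027.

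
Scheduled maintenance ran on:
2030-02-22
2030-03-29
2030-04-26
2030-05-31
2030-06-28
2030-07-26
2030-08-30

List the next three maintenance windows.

2030-09-27, 2030-10-25, 2030-11-29

Every date is a Friday; gaps 35, 28, 35, 28, 28, 35 days.
Each is the last Friday of its month (at least one falls on the 29th or later, ruling out '4th Friday').
Last Friday of September 2030: 2030-09-27.
Last Friday of October 2030: 2030-10-25.
November 2030 ends with Friday 2030-11-29.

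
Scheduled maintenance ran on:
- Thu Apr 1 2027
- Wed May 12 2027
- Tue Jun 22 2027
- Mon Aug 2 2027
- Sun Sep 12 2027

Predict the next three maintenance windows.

The spacing is 41, 41, 41, 41 days — always 41 days.
Sun Sep 12 2027 + 41 days = Sat Oct 23 2027.
Sat Oct 23 2027 + 41 days = Fri Dec 3 2027.
Fri Dec 3 2027 + 41 days = Thu Jan 13 2028.

Sat Oct 23 2027, Fri Dec 3 2027, Thu Jan 13 2028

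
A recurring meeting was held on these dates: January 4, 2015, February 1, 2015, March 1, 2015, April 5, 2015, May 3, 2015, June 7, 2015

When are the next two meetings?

July 5, 2015; August 2, 2015

Gaps: 28, 28, 35, 28, 35 days — a mix of 28 and 35. Every date is a Sunday.
Each is the 1st Sunday of its month.
July 2015 — 1st Sunday is July 5, 2015.
1st Sunday of August 2015: August 2, 2015.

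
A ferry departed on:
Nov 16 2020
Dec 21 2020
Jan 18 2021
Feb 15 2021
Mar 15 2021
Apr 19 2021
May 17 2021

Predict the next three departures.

Gaps: 35, 28, 28, 28, 35, 28 days — a mix of 28 and 35. Every date is a Monday.
Each is the 3rd Monday of its month.
3rd Monday of June 2021: Jun 21 2021.
July 2021 — 3rd Monday is Jul 19 2021.
3rd Monday of August 2021: Aug 16 2021.

Jun 21 2021, Jul 19 2021, Aug 16 2021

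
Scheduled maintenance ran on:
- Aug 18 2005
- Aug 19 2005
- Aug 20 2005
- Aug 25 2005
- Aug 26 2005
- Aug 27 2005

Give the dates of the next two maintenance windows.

Gaps: 1, 1, 5, 1, 1 days — not constant, but cyclic with period 3.
The events fall on every Thursday, Friday and Saturday.
The following Thursday is Sep 1 2005.
The following Friday is Sep 2 2005.

Sep 1 2005, Sep 2 2005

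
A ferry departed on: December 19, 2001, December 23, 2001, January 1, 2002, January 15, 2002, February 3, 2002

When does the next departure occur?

Gaps: 4, 9, 14, 19 days — each gap is 5 larger than the previous one.
Next gap: 24 days. February 3, 2002 + 24 days = February 27, 2002.

February 27, 2002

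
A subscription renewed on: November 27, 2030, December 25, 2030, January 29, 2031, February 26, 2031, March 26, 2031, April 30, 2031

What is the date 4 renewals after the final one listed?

These are Wednesdays with 28, 35, 28, 28, 35-day gaps.
Each is the final Wednesday of its month — January 29, 2031 is past the 28th, so '4th Wednesday' doesn't fit.
May 2031 ends with Wednesday May 28, 2031.
June 2031 ends with Wednesday June 25, 2031.
July 2031 ends with Wednesday July 30, 2031.
Last Wednesday of August 2031: August 27, 2031.

August 27, 2031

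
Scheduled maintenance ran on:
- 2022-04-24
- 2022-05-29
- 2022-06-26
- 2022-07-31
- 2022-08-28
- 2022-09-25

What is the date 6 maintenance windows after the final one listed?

All Sundays; the gaps (35, 28, 35, 28, 28) vary with month length.
This is the last Sunday of each month.
October 2022 ends with Sunday 2022-10-30.
Last Sunday of November 2022: 2022-11-27.
December 2022 ends with Sunday 2022-12-25.
Last Sunday of January 2023: 2023-01-29.
Last Sunday of February 2023: 2023-02-26.
Last Sunday of March 2023: 2023-03-26.

2023-03-26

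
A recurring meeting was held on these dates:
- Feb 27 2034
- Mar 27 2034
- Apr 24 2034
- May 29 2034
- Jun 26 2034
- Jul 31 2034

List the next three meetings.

Aug 28 2034, Sep 25 2034, Oct 30 2034

Every date is a Monday; gaps 28, 28, 35, 28, 35 days.
Each is the last Monday of its month (at least one falls on the 29th or later, ruling out '4th Monday').
Last Monday of August 2034: Aug 28 2034.
Last Monday of September 2034: Sep 25 2034.
October 2034 ends with Monday Oct 30 2034.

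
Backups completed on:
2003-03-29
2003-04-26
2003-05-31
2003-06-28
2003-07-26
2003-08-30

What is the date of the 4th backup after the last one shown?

2003-12-27

All Saturdays; the gaps (28, 35, 28, 28, 35) vary with month length.
This is the last Saturday of each month.
September 2003 ends with Saturday 2003-09-27.
October 2003 ends with Saturday 2003-10-25.
November 2003 ends with Saturday 2003-11-29.
December 2003 ends with Saturday 2003-12-27.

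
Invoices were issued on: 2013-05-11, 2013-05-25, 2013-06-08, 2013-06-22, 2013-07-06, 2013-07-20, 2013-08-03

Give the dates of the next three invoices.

2013-08-17, 2013-08-31, 2013-09-14

Every event comes 14 days after the last (14, 14, 14, 14, 14, 14).
2013-08-03 + 14 days = 2013-08-17.
2013-08-17 + 14 days = 2013-08-31.
2013-08-31 + 14 days = 2013-09-14.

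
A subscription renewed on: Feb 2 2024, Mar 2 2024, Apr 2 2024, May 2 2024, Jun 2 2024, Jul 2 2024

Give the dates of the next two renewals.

The day-of-month is always 2 (29, 31, 30, 31, 30 days between events).
So this recurs on the 2nd of each month.
August 2024: Aug 2 2024.
Next: September 2024 → Sep 2 2024.

Aug 2 2024, Sep 2 2024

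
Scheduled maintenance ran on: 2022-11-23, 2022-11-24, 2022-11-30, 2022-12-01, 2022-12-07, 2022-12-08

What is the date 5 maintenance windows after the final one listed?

2022-12-28

Gaps: 1, 6, 1, 6, 1 days — not constant, but cyclic with period 2.
The events fall on every Wednesday and Thursday.
The following Wednesday is 2022-12-14.
Next Thursday: 2022-12-15.
Next Wednesday: 2022-12-21.
Next Thursday: 2022-12-22.
Next Wednesday: 2022-12-28.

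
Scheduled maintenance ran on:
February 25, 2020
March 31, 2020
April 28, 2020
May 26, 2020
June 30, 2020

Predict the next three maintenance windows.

July 28, 2020; August 25, 2020; September 29, 2020

These are Tuesdays with 35, 28, 28, 35-day gaps.
Each is the final Tuesday of its month — March 31, 2020 is past the 28th, so '4th Tuesday' doesn't fit.
Last Tuesday of July 2020: July 28, 2020.
Last Tuesday of August 2020: August 25, 2020.
September 2020 ends with Tuesday September 29, 2020.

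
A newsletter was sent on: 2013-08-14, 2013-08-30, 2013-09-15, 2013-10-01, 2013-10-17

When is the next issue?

Every event comes 16 days after the last (16, 16, 16, 16).
2013-10-17 + 16 days = 2013-11-02.

2013-11-02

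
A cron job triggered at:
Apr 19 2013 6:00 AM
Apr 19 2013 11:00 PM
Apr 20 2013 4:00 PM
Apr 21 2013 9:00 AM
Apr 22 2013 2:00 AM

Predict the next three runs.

The interval is a steady 17 hours (17, 17, 17, 17).
Apr 22 2013 2:00 AM + 17 h = Apr 22 2013 7:00 PM.
Apr 22 2013 7:00 PM + 17 h = Apr 23 2013 12:00 PM.
Apr 23 2013 12:00 PM + 17 h = Apr 24 2013 5:00 AM.

Apr 22 2013 7:00 PM, Apr 23 2013 12:00 PM, Apr 24 2013 5:00 AM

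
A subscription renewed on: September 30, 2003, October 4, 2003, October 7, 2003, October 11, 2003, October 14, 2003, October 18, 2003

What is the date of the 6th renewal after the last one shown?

November 8, 2003

The gap pattern 4, 3, 4, 3, 4 repeats every 2 events.
These are the Tuesdays and Saturdays of each week.
The following Tuesday is October 21, 2003.
The following Saturday is October 25, 2003.
The following Tuesday is October 28, 2003.
Next Saturday: November 1, 2003.
Next Tuesday: November 4, 2003.
Next Saturday: November 8, 2003.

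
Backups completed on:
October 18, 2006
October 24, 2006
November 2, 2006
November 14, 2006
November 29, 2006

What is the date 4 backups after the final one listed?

Gaps: 6, 9, 12, 15 days — each gap is 3 larger than the previous one.
Next gap: 18 days. November 29, 2006 + 18 days = December 17, 2006.
Next gap: 21 days. December 17, 2006 + 21 days = January 7, 2007.
Next gap: 24 days. January 7, 2007 + 24 days = January 31, 2007.
Next gap: 27 days. January 31, 2007 + 27 days = February 27, 2007.

February 27, 2007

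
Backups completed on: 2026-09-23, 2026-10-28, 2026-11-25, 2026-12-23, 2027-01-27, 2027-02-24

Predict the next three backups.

Gaps: 35, 28, 28, 35, 28 days — a mix of 28 and 35. Every date is a Wednesday.
Each is the 4th Wednesday of its month.
4th Wednesday of March 2027: 2027-03-24.
April 2027 — 4th Wednesday is 2027-04-28.
4th Wednesday of May 2027: 2027-05-26.

2027-03-24, 2027-04-28, 2027-05-26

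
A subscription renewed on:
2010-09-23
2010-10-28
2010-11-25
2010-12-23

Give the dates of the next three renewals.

These are Thursdays at 28- or 35-day spacing (35, 28, 28).
The pattern: 4th Thursday of the month.
January 2011 — 4th Thursday is 2011-01-27.
February 2011 — 4th Thursday is 2011-02-24.
March 2011 — 4th Thursday is 2011-03-24.

2011-01-27, 2011-02-24, 2011-03-24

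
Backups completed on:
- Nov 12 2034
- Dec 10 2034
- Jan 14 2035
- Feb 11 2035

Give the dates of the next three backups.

Mar 11 2035, Apr 8 2035, May 13 2035

Gaps: 28, 35, 28 days — a mix of 28 and 35. Every date is a Sunday.
Each is the 2nd Sunday of its month.
March 2035 — 2nd Sunday is Mar 11 2035.
2nd Sunday of April 2035: Apr 8 2035.
2nd Sunday of May 2035: May 13 2035.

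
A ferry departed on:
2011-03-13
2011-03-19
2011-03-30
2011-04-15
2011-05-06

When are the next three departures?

2011-06-01, 2011-07-02, 2011-08-07

Intervals are 6, 11, 16, 21 days — an arithmetic progression with common difference 5.
Next gap: 26 days. 2011-05-06 + 26 days = 2011-06-01.
Next gap: 31 days. 2011-06-01 + 31 days = 2011-07-02.
Next gap: 36 days. 2011-07-02 + 36 days = 2011-08-07.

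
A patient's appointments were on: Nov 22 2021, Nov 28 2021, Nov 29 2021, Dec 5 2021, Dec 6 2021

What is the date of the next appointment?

The gap pattern 6, 1, 6, 1 repeats every 2 events.
These are the Mondays and Sundays of each week.
Next Sunday: Dec 12 2021.

Dec 12 2021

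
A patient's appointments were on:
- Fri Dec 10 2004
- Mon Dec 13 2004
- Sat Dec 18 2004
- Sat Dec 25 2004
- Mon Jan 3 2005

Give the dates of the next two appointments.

Fri Jan 14 2005, Thu Jan 27 2005

Intervals are 3, 5, 7, 9 days — an arithmetic progression with common difference 2.
Next gap: 11 days. Mon Jan 3 2005 + 11 days = Fri Jan 14 2005.
Next gap: 13 days. Fri Jan 14 2005 + 13 days = Thu Jan 27 2005.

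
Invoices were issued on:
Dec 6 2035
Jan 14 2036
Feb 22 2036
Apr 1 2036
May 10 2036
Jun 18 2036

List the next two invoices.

Jul 27 2036, Sep 4 2036

Gaps between consecutive events: 39, 39, 39, 39, 39 days — a constant 39-day interval.
Jun 18 2036 + 39 days = Jul 27 2036.
Jul 27 2036 + 39 days = Sep 4 2036.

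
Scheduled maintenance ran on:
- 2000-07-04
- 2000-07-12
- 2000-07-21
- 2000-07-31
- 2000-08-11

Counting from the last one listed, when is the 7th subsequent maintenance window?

Gaps: 8, 9, 10, 11 days — each gap is 1 larger than the previous one.
Next gap: 12 days. 2000-08-11 + 12 days = 2000-08-23.
Next gap: 13 days. 2000-08-23 + 13 days = 2000-09-05.
Next gap: 14 days. 2000-09-05 + 14 days = 2000-09-19.
Next gap: 15 days. 2000-09-19 + 15 days = 2000-10-04.
Next gap: 16 days. 2000-10-04 + 16 days = 2000-10-20.
Next gap: 17 days. 2000-10-20 + 17 days = 2000-11-06.
Next gap: 18 days. 2000-11-06 + 18 days = 2000-11-24.

2000-11-24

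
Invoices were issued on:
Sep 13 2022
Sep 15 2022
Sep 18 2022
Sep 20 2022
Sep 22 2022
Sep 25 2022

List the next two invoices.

Sep 27 2022, Sep 29 2022

Every event lands on a Tuesday or Thursday or Sunday (gaps cycle 2, 3, 2, 2, 3).
So the schedule is: every Tuesday, Thursday and Sunday.
Next Tuesday: Sep 27 2022.
Next Thursday: Sep 29 2022.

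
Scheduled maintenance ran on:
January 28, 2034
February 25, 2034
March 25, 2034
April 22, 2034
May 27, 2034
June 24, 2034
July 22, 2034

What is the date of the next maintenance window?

August 26, 2034

These are Saturdays at 28- or 35-day spacing (28, 28, 28, 35, 28, 28).
The pattern: 4th Saturday of the month.
4th Saturday of August 2034: August 26, 2034.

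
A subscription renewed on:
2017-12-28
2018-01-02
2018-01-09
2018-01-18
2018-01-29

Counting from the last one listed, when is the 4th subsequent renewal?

2018-04-03

Gaps: 5, 7, 9, 11 days — each gap is 2 larger than the previous one.
Next gap: 13 days. 2018-01-29 + 13 days = 2018-02-11.
Next gap: 15 days. 2018-02-11 + 15 days = 2018-02-26.
Next gap: 17 days. 2018-02-26 + 17 days = 2018-03-15.
Next gap: 19 days. 2018-03-15 + 19 days = 2018-04-03.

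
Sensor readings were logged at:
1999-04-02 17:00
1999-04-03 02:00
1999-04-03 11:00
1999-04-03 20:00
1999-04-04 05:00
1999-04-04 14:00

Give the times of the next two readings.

Gaps: 9, 9, 9, 9, 9 hours — each event is 9 hours after the previous one.
1999-04-04 14:00 + 9 h = 1999-04-04 23:00.
1999-04-04 23:00 + 9 h = 1999-04-05 08:00.

1999-04-04 23:00, 1999-04-05 08:00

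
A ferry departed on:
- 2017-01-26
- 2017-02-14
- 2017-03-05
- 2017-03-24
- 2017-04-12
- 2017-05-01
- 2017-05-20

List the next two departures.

2017-06-08, 2017-06-27

The spacing is 19, 19, 19, 19, 19, 19 days — always 19 days.
2017-05-20 + 19 days = 2017-06-08.
2017-06-08 + 19 days = 2017-06-27.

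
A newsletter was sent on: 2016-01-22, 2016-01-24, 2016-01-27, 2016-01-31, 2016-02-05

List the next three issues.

Intervals are 2, 3, 4, 5 days — an arithmetic progression with common difference 1.
Next gap: 6 days. 2016-02-05 + 6 days = 2016-02-11.
Next gap: 7 days. 2016-02-11 + 7 days = 2016-02-18.
Next gap: 8 days. 2016-02-18 + 8 days = 2016-02-26.

2016-02-11, 2016-02-18, 2016-02-26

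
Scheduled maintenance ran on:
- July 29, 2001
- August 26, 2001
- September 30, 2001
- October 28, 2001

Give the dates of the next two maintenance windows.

November 25, 2001; December 30, 2001

Every date is a Sunday; gaps 28, 35, 28 days.
Each is the last Sunday of its month (at least one falls on the 29th or later, ruling out '4th Sunday').
November 2001 ends with Sunday November 25, 2001.
December 2001 ends with Sunday December 30, 2001.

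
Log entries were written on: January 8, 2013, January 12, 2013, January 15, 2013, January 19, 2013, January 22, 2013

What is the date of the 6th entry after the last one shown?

February 12, 2013

Gaps: 4, 3, 4, 3 days — not constant, but cyclic with period 2.
The events fall on every Tuesday and Saturday.
Next Saturday: January 26, 2013.
The following Tuesday is January 29, 2013.
Next Saturday: February 2, 2013.
Next Tuesday: February 5, 2013.
The following Saturday is February 9, 2013.
Next Tuesday: February 12, 2013.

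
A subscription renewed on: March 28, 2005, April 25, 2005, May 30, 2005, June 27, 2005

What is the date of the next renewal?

These are Mondays with 28, 35, 28-day gaps.
Each is the final Monday of its month — May 30, 2005 is past the 28th, so '4th Monday' doesn't fit.
Last Monday of July 2005: July 25, 2005.

July 25, 2005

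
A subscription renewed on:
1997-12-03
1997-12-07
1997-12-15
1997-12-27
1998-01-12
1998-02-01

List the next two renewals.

Intervals are 4, 8, 12, 16, 20 days — an arithmetic progression with common difference 4.
Next gap: 24 days. 1998-02-01 + 24 days = 1998-02-25.
Next gap: 28 days. 1998-02-25 + 28 days = 1998-03-25.

1998-02-25, 1998-03-25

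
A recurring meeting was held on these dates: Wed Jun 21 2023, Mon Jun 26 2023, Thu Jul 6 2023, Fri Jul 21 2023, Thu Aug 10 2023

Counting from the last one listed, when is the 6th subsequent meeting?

Fri Mar 22 2024

The spacing grows by 5 each time: 5, 10, 15, 20 days.
Next gap: 25 days. Thu Aug 10 2023 + 25 days = Mon Sep 4 2023.
Next gap: 30 days. Mon Sep 4 2023 + 30 days = Wed Oct 4 2023.
Next gap: 35 days. Wed Oct 4 2023 + 35 days = Wed Nov 8 2023.
Next gap: 40 days. Wed Nov 8 2023 + 40 days = Mon Dec 18 2023.
Next gap: 45 days. Mon Dec 18 2023 + 45 days = Thu Feb 1 2024.
Next gap: 50 days. Thu Feb 1 2024 + 50 days = Fri Mar 22 2024.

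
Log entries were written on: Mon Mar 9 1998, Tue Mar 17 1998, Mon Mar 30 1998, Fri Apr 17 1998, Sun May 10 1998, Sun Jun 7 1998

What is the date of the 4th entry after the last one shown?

Gaps: 8, 13, 18, 23, 28 days — each gap is 5 larger than the previous one.
Next gap: 33 days. Sun Jun 7 1998 + 33 days = Fri Jul 10 1998.
Next gap: 38 days. Fri Jul 10 1998 + 38 days = Mon Aug 17 1998.
Next gap: 43 days. Mon Aug 17 1998 + 43 days = Tue Sep 29 1998.
Next gap: 48 days. Tue Sep 29 1998 + 48 days = Mon Nov 16 1998.

Mon Nov 16 1998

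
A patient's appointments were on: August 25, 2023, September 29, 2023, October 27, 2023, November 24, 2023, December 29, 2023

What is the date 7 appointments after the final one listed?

July 26, 2024

These are Fridays with 35, 28, 28, 35-day gaps.
Each is the final Friday of its month — September 29, 2023 is past the 28th, so '4th Friday' doesn't fit.
Last Friday of January 2024: January 26, 2024.
Last Friday of February 2024: February 23, 2024.
Last Friday of March 2024: March 29, 2024.
Last Friday of April 2024: April 26, 2024.
May 2024 ends with Friday May 31, 2024.
June 2024 ends with Friday June 28, 2024.
Last Friday of July 2024: July 26, 2024.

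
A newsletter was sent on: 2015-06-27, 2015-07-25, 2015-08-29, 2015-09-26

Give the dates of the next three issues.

2015-10-31, 2015-11-28, 2015-12-26

Every date is a Saturday; gaps 28, 35, 28 days.
Each is the last Saturday of its month (at least one falls on the 29th or later, ruling out '4th Saturday').
Last Saturday of October 2015: 2015-10-31.
Last Saturday of November 2015: 2015-11-28.
Last Saturday of December 2015: 2015-12-26.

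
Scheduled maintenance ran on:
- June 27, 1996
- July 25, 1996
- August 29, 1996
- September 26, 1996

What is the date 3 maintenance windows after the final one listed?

December 26, 1996

These are Thursdays with 28, 35, 28-day gaps.
Each is the final Thursday of its month — August 29, 1996 is past the 28th, so '4th Thursday' doesn't fit.
October 1996 ends with Thursday October 31, 1996.
November 1996 ends with Thursday November 28, 1996.
December 1996 ends with Thursday December 26, 1996.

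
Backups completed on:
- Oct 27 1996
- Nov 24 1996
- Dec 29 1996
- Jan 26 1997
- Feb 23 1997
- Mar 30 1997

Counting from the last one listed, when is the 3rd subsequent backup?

Every date is a Sunday; gaps 28, 35, 28, 28, 35 days.
Each is the last Sunday of its month (at least one falls on the 29th or later, ruling out '4th Sunday').
April 1997 ends with Sunday Apr 27 1997.
Last Sunday of May 1997: May 25 1997.
Last Sunday of June 1997: Jun 29 1997.

Jun 29 1997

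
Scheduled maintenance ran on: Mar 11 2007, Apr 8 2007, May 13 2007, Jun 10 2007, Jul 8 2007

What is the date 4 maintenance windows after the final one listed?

Gaps: 28, 35, 28, 28 days — a mix of 28 and 35. Every date is a Sunday.
Each is the 2nd Sunday of its month.
August 2007 — 2nd Sunday is Aug 12 2007.
2nd Sunday of September 2007: Sep 9 2007.
2nd Sunday of October 2007: Oct 14 2007.
November 2007 — 2nd Sunday is Nov 11 2007.

Nov 11 2007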